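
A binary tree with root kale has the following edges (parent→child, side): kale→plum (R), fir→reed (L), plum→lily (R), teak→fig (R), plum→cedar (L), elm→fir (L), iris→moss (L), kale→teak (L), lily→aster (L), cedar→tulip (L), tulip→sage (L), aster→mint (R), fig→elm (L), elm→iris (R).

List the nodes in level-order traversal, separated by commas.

Level-order visits nodes level by level from the root, left to right within each level.
Level 0: kale
Level 1: teak, plum
Level 2: fig, cedar, lily
Level 3: elm, tulip, aster
Level 4: fir, iris, sage, mint
Level 5: reed, moss

kale, teak, plum, fig, cedar, lily, elm, tulip, aster, fir, iris, sage, mint, reed, moss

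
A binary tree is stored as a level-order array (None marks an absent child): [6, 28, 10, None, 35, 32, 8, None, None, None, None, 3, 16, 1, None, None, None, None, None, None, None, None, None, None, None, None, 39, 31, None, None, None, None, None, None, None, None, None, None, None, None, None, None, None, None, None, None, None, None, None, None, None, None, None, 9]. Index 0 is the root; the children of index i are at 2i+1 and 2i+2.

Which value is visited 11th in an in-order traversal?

In-order visits the left subtree, then the node, then the right subtree.
At 6: go left to 28.
  At 28: no left child.
  Visit 28.
  At 28: go right to 35.
    35 is a leaf — visit 35.
Visit 6.
At 6: go right to 10.
  At 10: go left to 32.
    At 32: go left to 3.
      3 is a leaf — visit 3.
    Visit 32.
    At 32: go right to 16.
      At 16: no left child.
      Visit 16.
      At 16: go right to 39.
        At 39: go left to 9.
          9 is a leaf — visit 9.
        Visit 39.
        At 39: no right child.
  Visit 10.
  At 10: go right to 8.
    At 8: go left to 1.
      At 1: go left to 31.
        31 is a leaf — visit 31.
      Visit 1.
      At 1: no right child.
    Visit 8.
    At 8: no right child.
Full in-order sequence: 28, 35, 6, 3, 32, 16, 9, 39, 10, 31, 1, 8.

1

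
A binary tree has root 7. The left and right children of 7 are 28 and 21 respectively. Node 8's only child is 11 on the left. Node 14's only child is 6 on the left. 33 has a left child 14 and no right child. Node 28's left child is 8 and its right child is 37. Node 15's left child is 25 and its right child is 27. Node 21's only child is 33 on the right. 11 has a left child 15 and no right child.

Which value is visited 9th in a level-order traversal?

15

Level-order visits nodes level by level from the root, left to right within each level.
Level 0: 7
Level 1: 28, 21
Level 2: 8, 37, 33
Level 3: 11, 14
Level 4: 15, 6
Level 5: 25, 27
Full level-order sequence: 7, 28, 21, 8, 37, 33, 11, 14, 15, 6, 25, 27.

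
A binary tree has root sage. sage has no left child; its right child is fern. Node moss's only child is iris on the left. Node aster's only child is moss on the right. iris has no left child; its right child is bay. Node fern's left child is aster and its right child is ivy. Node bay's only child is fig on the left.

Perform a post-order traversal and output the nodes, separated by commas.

Post-order visits the left subtree, then the right subtree, then the node.
At sage: no left child.
At sage: go right to fern.
  At fern: go left to aster.
    At aster: no left child.
    At aster: go right to moss.
      At moss: go left to iris.
        At iris: no left child.
        At iris: go right to bay.
          At bay: go left to fig.
            fig is a leaf — visit fig.
          At bay: no right child.
          Visit bay.
        Visit iris.
      At moss: no right child.
      Visit moss.
    Visit aster.
  At fern: go right to ivy.
    ivy is a leaf — visit ivy.
  Visit fern.
Visit sage.

fig, bay, iris, moss, aster, ivy, fern, sage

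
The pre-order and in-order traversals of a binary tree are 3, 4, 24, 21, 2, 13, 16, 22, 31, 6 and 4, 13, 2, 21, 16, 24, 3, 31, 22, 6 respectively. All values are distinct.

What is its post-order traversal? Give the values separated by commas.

13, 2, 16, 21, 24, 4, 31, 6, 22, 3

The first element of pre-order is the root; it splits in-order into left and right subtrees.
Root 3: left subtree has 6 nodes {4, 13, 2, 21, 16, 24}, right has 3 {31, 22, 6}.
  Root 4: left subtree has 0 nodes { }, right has 5 {13, 2, 21, 16, 24}.
    Root 24: left subtree has 4 nodes {13, 2, 21, 16}, right has 0 { }.
      Root 21: left subtree has 2 nodes {13, 2}, right has 1 {16}.
        Root 2: left subtree has 1 node {13}, right has 0 { }.
  Root 22: left subtree has 1 node {31}, right has 1 {6}.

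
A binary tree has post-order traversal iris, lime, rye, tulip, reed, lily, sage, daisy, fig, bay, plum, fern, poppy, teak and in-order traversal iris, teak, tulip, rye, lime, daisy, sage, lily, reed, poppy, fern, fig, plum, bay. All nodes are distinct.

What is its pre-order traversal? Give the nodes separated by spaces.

teak iris poppy daisy tulip rye lime sage lily reed fern plum fig bay

The last element of post-order is the root; it splits in-order into left and right subtrees.
Root teak: left subtree has 1 node {iris}, right has 12 {tulip, rye, lime, daisy, sage, lily, reed, poppy, fern, fig, plum, bay}.
  Root poppy: left subtree has 7 nodes {tulip, rye, lime, daisy, sage, lily, reed}, right has 4 {fern, fig, plum, bay}.
    Root daisy: left subtree has 3 nodes {tulip, rye, lime}, right has 3 {sage, lily, reed}.
      Root tulip: left subtree has 0 nodes { }, right has 2 {rye, lime}.
        Root rye: left subtree has 0 nodes { }, right has 1 {lime}.
      Root sage: left subtree has 0 nodes { }, right has 2 {lily, reed}.
        Root lily: left subtree has 0 nodes { }, right has 1 {reed}.
    Root fern: left subtree has 0 nodes { }, right has 3 {fig, plum, bay}.
      Root plum: left subtree has 1 node {fig}, right has 1 {bay}.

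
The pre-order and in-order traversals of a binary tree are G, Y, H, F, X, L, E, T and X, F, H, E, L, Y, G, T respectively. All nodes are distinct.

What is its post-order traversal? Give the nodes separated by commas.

X, F, E, L, H, Y, T, G

The first element of pre-order is the root; it splits in-order into left and right subtrees.
Root G: left subtree has 6 nodes {X, F, H, E, L, Y}, right has 1 {T}.
  Root Y: left subtree has 5 nodes {X, F, H, E, L}, right has 0 { }.
    Root H: left subtree has 2 nodes {X, F}, right has 2 {E, L}.
      Root F: left subtree has 1 node {X}, right has 0 { }.
      Root L: left subtree has 1 node {E}, right has 0 { }.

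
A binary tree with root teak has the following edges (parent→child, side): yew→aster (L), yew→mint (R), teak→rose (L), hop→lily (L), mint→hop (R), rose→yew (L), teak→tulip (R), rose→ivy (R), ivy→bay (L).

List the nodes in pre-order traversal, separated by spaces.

Pre-order visits the node, then its left subtree, then its right subtree.
Visit teak.
At teak: go left to rose.
  Visit rose.
  At rose: go left to yew.
    Visit yew.
    At yew: go left to aster.
      aster is a leaf — visit aster.
    At yew: go right to mint.
      Visit mint.
      At mint: no left child.
      At mint: go right to hop.
        Visit hop.
        At hop: go left to lily.
          lily is a leaf — visit lily.
        At hop: no right child.
  At rose: go right to ivy.
    Visit ivy.
    At ivy: go left to bay.
      bay is a leaf — visit bay.
    At ivy: no right child.
At teak: go right to tulip.
  tulip is a leaf — visit tulip.

teak rose yew aster mint hop lily ivy bay tulip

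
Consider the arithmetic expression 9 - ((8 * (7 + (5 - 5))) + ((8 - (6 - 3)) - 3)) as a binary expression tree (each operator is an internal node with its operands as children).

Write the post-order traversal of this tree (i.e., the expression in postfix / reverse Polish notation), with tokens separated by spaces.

9 8 7 5 5 - + * 8 6 3 - - 3 - + -

Post-order on an expression tree gives postfix notation: for each operator, emit left operand, right operand, then the operator.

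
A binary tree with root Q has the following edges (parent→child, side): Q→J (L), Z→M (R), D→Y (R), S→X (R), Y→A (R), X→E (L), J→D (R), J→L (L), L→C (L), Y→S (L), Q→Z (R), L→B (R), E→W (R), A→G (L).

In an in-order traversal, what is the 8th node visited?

W

In-order visits the left subtree, then the node, then the right subtree.
At Q: go left to J.
  At J: go left to L.
    At L: go left to C.
      C is a leaf — visit C.
    Visit L.
    At L: go right to B.
      B is a leaf — visit B.
  Visit J.
  At J: go right to D.
    At D: no left child.
    Visit D.
    At D: go right to Y.
      At Y: go left to S.
        At S: no left child.
        Visit S.
        At S: go right to X.
          At X: go left to E.
            At E: no left child.
            Visit E.
            At E: go right to W.
              W is a leaf — visit W.
          Visit X.
          At X: no right child.
      Visit Y.
      At Y: go right to A.
        At A: go left to G.
          G is a leaf — visit G.
        Visit A.
        At A: no right child.
Visit Q.
At Q: go right to Z.
  At Z: no left child.
  Visit Z.
  At Z: go right to M.
    M is a leaf — visit M.
Full in-order sequence: C, L, B, J, D, S, E, W, X, Y, G, A, Q, Z, M.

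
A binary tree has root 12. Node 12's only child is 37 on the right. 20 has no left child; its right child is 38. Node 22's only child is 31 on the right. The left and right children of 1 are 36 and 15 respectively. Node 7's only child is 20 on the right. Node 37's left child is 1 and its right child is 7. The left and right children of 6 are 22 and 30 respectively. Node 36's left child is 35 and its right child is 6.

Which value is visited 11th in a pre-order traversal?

7

Pre-order visits the node, then its left subtree, then its right subtree.
Visit 12.
At 12: no left child.
At 12: go right to 37.
  Visit 37.
  At 37: go left to 1.
    Visit 1.
    At 1: go left to 36.
      Visit 36.
      At 36: go left to 35.
        35 is a leaf — visit 35.
      At 36: go right to 6.
        Visit 6.
        At 6: go left to 22.
          Visit 22.
          At 22: no left child.
          At 22: go right to 31.
            31 is a leaf — visit 31.
        At 6: go right to 30.
          30 is a leaf — visit 30.
    At 1: go right to 15.
      15 is a leaf — visit 15.
  At 37: go right to 7.
    Visit 7.
    At 7: no left child.
    At 7: go right to 20.
      Visit 20.
      At 20: no left child.
      At 20: go right to 38.
        38 is a leaf — visit 38.
Full pre-order sequence: 12, 37, 1, 36, 35, 6, 22, 31, 30, 15, 7, 20, 38.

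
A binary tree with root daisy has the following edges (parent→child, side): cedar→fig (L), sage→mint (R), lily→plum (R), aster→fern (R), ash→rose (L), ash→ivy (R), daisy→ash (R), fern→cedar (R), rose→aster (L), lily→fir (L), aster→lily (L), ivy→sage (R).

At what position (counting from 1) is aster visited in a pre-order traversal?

Pre-order visits the node, then its left subtree, then its right subtree.
Visit daisy.
At daisy: no left child.
At daisy: go right to ash.
  Visit ash.
  At ash: go left to rose.
    Visit rose.
    At rose: go left to aster.
      Visit aster.
      At aster: go left to lily.
        Visit lily.
        At lily: go left to fir.
          fir is a leaf — visit fir.
        At lily: go right to plum.
          plum is a leaf — visit plum.
      At aster: go right to fern.
        Visit fern.
        At fern: no left child.
        At fern: go right to cedar.
          Visit cedar.
          At cedar: go left to fig.
            fig is a leaf — visit fig.
          At cedar: no right child.
    At rose: no right child.
  At ash: go right to ivy.
    Visit ivy.
    At ivy: no left child.
    At ivy: go right to sage.
      Visit sage.
      At sage: no left child.
      At sage: go right to mint.
        mint is a leaf — visit mint.
Full pre-order sequence: daisy, ash, rose, aster, lily, fir, plum, fern, cedar, fig, ivy, sage, mint.

4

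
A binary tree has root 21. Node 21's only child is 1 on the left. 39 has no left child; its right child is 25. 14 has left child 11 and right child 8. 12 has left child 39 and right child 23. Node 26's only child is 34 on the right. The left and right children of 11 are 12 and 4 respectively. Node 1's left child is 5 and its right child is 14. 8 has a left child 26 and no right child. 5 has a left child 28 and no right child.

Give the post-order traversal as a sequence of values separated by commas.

Post-order visits the left subtree, then the right subtree, then the node.
At 21: go left to 1.
  At 1: go left to 5.
    At 5: go left to 28.
      28 is a leaf — visit 28.
    At 5: no right child.
    Visit 5.
  At 1: go right to 14.
    At 14: go left to 11.
      At 11: go left to 12.
        At 12: go left to 39.
          At 39: no left child.
          At 39: go right to 25.
            25 is a leaf — visit 25.
          Visit 39.
        At 12: go right to 23.
          23 is a leaf — visit 23.
        Visit 12.
      At 11: go right to 4.
        4 is a leaf — visit 4.
      Visit 11.
    At 14: go right to 8.
      At 8: go left to 26.
        At 26: no left child.
        At 26: go right to 34.
          34 is a leaf — visit 34.
        Visit 26.
      At 8: no right child.
      Visit 8.
    Visit 14.
  Visit 1.
At 21: no right child.
Visit 21.

28, 5, 25, 39, 23, 12, 4, 11, 34, 26, 8, 14, 1, 21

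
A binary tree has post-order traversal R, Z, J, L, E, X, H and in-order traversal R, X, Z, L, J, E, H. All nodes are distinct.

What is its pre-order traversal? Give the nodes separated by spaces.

H X R E L Z J

The last element of post-order is the root; it splits in-order into left and right subtrees.
Root H: left subtree has 6 nodes {R, X, Z, L, J, E}, right has 0 { }.
  Root X: left subtree has 1 node {R}, right has 4 {Z, L, J, E}.
    Root E: left subtree has 3 nodes {Z, L, J}, right has 0 { }.
      Root L: left subtree has 1 node {Z}, right has 1 {J}.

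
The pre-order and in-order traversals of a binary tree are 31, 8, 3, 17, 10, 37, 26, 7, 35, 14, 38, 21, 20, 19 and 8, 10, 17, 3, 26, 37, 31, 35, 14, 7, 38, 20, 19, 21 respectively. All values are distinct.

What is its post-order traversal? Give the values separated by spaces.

10 17 26 37 3 8 14 35 19 20 21 38 7 31

The first element of pre-order is the root; it splits in-order into left and right subtrees.
Root 31: left subtree has 6 nodes {8, 10, 17, 3, 26, 37}, right has 7 {35, 14, 7, 38, 20, 19, 21}.
  Root 8: left subtree has 0 nodes { }, right has 5 {10, 17, 3, 26, 37}.
    Root 3: left subtree has 2 nodes {10, 17}, right has 2 {26, 37}.
      Root 17: left subtree has 1 node {10}, right has 0 { }.
      Root 37: left subtree has 1 node {26}, right has 0 { }.
  Root 7: left subtree has 2 nodes {35, 14}, right has 4 {38, 20, 19, 21}.
    Root 35: left subtree has 0 nodes { }, right has 1 {14}.
    Root 38: left subtree has 0 nodes { }, right has 3 {20, 19, 21}.
      Root 21: left subtree has 2 nodes {20, 19}, right has 0 { }.
        Root 20: left subtree has 0 nodes { }, right has 1 {19}.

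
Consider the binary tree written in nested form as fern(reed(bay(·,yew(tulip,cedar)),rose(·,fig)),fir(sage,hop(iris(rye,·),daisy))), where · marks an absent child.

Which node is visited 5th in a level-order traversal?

rose

Level-order visits nodes level by level from the root, left to right within each level.
Level 0: fern
Level 1: reed, fir
Level 2: bay, rose, sage, hop
Level 3: yew, fig, iris, daisy
Level 4: tulip, cedar, rye
Full level-order sequence: fern, reed, fir, bay, rose, sage, hop, yew, fig, iris, daisy, tulip, cedar, rye.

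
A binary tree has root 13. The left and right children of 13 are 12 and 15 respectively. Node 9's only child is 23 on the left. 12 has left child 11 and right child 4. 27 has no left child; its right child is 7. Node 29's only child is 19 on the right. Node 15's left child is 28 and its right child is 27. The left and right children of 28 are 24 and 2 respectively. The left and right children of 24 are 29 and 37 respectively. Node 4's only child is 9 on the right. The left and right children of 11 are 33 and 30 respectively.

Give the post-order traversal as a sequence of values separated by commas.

33, 30, 11, 23, 9, 4, 12, 19, 29, 37, 24, 2, 28, 7, 27, 15, 13

Post-order visits the left subtree, then the right subtree, then the node.
At 13: go left to 12.
  At 12: go left to 11.
    At 11: go left to 33.
      33 is a leaf — visit 33.
    At 11: go right to 30.
      30 is a leaf — visit 30.
    Visit 11.
  At 12: go right to 4.
    At 4: no left child.
    At 4: go right to 9.
      At 9: go left to 23.
        23 is a leaf — visit 23.
      At 9: no right child.
      Visit 9.
    Visit 4.
  Visit 12.
At 13: go right to 15.
  At 15: go left to 28.
    At 28: go left to 24.
      At 24: go left to 29.
        At 29: no left child.
        At 29: go right to 19.
          19 is a leaf — visit 19.
        Visit 29.
      At 24: go right to 37.
        37 is a leaf — visit 37.
      Visit 24.
    At 28: go right to 2.
      2 is a leaf — visit 2.
    Visit 28.
  At 15: go right to 27.
    At 27: no left child.
    At 27: go right to 7.
      7 is a leaf — visit 7.
    Visit 27.
  Visit 15.
Visit 13.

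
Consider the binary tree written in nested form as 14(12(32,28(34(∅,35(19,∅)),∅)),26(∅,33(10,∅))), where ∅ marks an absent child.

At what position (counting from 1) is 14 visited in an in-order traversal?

7

In-order visits the left subtree, then the node, then the right subtree.
At 14: go left to 12.
  At 12: go left to 32.
    32 is a leaf — visit 32.
  Visit 12.
  At 12: go right to 28.
    At 28: go left to 34.
      At 34: no left child.
      Visit 34.
      At 34: go right to 35.
        At 35: go left to 19.
          19 is a leaf — visit 19.
        Visit 35.
        At 35: no right child.
    Visit 28.
    At 28: no right child.
Visit 14.
At 14: go right to 26.
  At 26: no left child.
  Visit 26.
  At 26: go right to 33.
    At 33: go left to 10.
      10 is a leaf — visit 10.
    Visit 33.
    At 33: no right child.
Full in-order sequence: 32, 12, 34, 19, 35, 28, 14, 26, 10, 33.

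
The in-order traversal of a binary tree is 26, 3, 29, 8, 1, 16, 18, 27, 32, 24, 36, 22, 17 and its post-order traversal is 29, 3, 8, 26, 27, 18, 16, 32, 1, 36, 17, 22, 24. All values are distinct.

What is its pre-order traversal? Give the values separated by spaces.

24 1 26 8 3 29 32 16 18 27 22 36 17

The last element of post-order is the root; it splits in-order into left and right subtrees.
Root 24: left subtree has 9 nodes {26, 3, 29, 8, 1, 16, 18, 27, 32}, right has 3 {36, 22, 17}.
  Root 1: left subtree has 4 nodes {26, 3, 29, 8}, right has 4 {16, 18, 27, 32}.
    Root 26: left subtree has 0 nodes { }, right has 3 {3, 29, 8}.
      Root 8: left subtree has 2 nodes {3, 29}, right has 0 { }.
        Root 3: left subtree has 0 nodes { }, right has 1 {29}.
    Root 32: left subtree has 3 nodes {16, 18, 27}, right has 0 { }.
      Root 16: left subtree has 0 nodes { }, right has 2 {18, 27}.
        Root 18: left subtree has 0 nodes { }, right has 1 {27}.
  Root 22: left subtree has 1 node {36}, right has 1 {17}.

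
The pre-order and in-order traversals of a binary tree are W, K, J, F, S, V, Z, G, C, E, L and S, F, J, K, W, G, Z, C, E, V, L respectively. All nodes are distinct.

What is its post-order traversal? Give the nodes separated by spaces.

S F J K G E C Z L V W

The first element of pre-order is the root; it splits in-order into left and right subtrees.
Root W: left subtree has 4 nodes {S, F, J, K}, right has 6 {G, Z, C, E, V, L}.
  Root K: left subtree has 3 nodes {S, F, J}, right has 0 { }.
    Root J: left subtree has 2 nodes {S, F}, right has 0 { }.
      Root F: left subtree has 1 node {S}, right has 0 { }.
  Root V: left subtree has 4 nodes {G, Z, C, E}, right has 1 {L}.
    Root Z: left subtree has 1 node {G}, right has 2 {C, E}.
      Root C: left subtree has 0 nodes { }, right has 1 {E}.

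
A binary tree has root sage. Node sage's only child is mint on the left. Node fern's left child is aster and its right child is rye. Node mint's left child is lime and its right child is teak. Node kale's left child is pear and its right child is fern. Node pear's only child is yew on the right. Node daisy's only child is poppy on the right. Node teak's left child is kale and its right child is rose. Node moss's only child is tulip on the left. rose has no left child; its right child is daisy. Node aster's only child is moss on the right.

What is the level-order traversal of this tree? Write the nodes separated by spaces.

sage mint lime teak kale rose pear fern daisy yew aster rye poppy moss tulip

Level-order visits nodes level by level from the root, left to right within each level.
Level 0: sage
Level 1: mint
Level 2: lime, teak
Level 3: kale, rose
Level 4: pear, fern, daisy
Level 5: yew, aster, rye, poppy
Level 6: moss
Level 7: tulip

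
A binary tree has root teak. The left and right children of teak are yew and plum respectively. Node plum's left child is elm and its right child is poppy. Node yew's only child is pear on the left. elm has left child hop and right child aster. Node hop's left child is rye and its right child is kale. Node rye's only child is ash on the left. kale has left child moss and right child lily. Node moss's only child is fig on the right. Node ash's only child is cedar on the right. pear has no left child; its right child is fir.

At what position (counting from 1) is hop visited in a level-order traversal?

Level-order visits nodes level by level from the root, left to right within each level.
Level 0: teak
Level 1: yew, plum
Level 2: pear, elm, poppy
Level 3: fir, hop, aster
Level 4: rye, kale
Level 5: ash, moss, lily
Level 6: cedar, fig
Full level-order sequence: teak, yew, plum, pear, elm, poppy, fir, hop, aster, rye, kale, ash, moss, lily, cedar, fig.

8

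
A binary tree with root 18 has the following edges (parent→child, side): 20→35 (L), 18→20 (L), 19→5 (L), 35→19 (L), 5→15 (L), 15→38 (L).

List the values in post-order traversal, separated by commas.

38, 15, 5, 19, 35, 20, 18

Post-order visits the left subtree, then the right subtree, then the node.
At 18: go left to 20.
  At 20: go left to 35.
    At 35: go left to 19.
      At 19: go left to 5.
        At 5: go left to 15.
          At 15: go left to 38.
            38 is a leaf — visit 38.
          At 15: no right child.
          Visit 15.
        At 5: no right child.
        Visit 5.
      At 19: no right child.
      Visit 19.
    At 35: no right child.
    Visit 35.
  At 20: no right child.
  Visit 20.
At 18: no right child.
Visit 18.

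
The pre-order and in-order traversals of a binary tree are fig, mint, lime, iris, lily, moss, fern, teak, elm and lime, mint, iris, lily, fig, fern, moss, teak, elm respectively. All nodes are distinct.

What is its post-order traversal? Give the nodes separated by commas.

The first element of pre-order is the root; it splits in-order into left and right subtrees.
Root fig: left subtree has 4 nodes {lime, mint, iris, lily}, right has 4 {fern, moss, teak, elm}.
  Root mint: left subtree has 1 node {lime}, right has 2 {iris, lily}.
    Root iris: left subtree has 0 nodes { }, right has 1 {lily}.
  Root moss: left subtree has 1 node {fern}, right has 2 {teak, elm}.
    Root teak: left subtree has 0 nodes { }, right has 1 {elm}.

lime, lily, iris, mint, fern, elm, teak, moss, fig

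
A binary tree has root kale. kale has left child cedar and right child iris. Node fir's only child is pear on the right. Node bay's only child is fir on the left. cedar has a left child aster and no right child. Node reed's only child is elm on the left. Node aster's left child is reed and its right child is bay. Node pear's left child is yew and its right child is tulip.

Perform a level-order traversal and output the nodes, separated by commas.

kale, cedar, iris, aster, reed, bay, elm, fir, pear, yew, tulip

Level-order visits nodes level by level from the root, left to right within each level.
Level 0: kale
Level 1: cedar, iris
Level 2: aster
Level 3: reed, bay
Level 4: elm, fir
Level 5: pear
Level 6: yew, tulip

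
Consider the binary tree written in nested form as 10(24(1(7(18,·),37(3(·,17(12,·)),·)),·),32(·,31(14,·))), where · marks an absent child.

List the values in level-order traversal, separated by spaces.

10 24 32 1 31 7 37 14 18 3 17 12

Level-order visits nodes level by level from the root, left to right within each level.
Level 0: 10
Level 1: 24, 32
Level 2: 1, 31
Level 3: 7, 37, 14
Level 4: 18, 3
Level 5: 17
Level 6: 12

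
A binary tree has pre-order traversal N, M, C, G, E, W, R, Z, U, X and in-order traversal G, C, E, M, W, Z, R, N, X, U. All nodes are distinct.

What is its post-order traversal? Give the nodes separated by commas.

The first element of pre-order is the root; it splits in-order into left and right subtrees.
Root N: left subtree has 7 nodes {G, C, E, M, W, Z, R}, right has 2 {X, U}.
  Root M: left subtree has 3 nodes {G, C, E}, right has 3 {W, Z, R}.
    Root C: left subtree has 1 node {G}, right has 1 {E}.
    Root W: left subtree has 0 nodes { }, right has 2 {Z, R}.
      Root R: left subtree has 1 node {Z}, right has 0 { }.
  Root U: left subtree has 1 node {X}, right has 0 { }.

G, E, C, Z, R, W, M, X, U, N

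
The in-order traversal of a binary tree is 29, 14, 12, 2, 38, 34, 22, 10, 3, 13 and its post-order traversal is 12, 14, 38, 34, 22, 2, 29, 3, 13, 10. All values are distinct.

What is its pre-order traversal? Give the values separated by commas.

The last element of post-order is the root; it splits in-order into left and right subtrees.
Root 10: left subtree has 7 nodes {29, 14, 12, 2, 38, 34, 22}, right has 2 {3, 13}.
  Root 29: left subtree has 0 nodes { }, right has 6 {14, 12, 2, 38, 34, 22}.
    Root 2: left subtree has 2 nodes {14, 12}, right has 3 {38, 34, 22}.
      Root 14: left subtree has 0 nodes { }, right has 1 {12}.
      Root 22: left subtree has 2 nodes {38, 34}, right has 0 { }.
        Root 34: left subtree has 1 node {38}, right has 0 { }.
  Root 13: left subtree has 1 node {3}, right has 0 { }.

10, 29, 2, 14, 12, 22, 34, 38, 13, 3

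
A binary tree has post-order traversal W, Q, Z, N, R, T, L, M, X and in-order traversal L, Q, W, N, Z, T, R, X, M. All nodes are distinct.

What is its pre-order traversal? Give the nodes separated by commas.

The last element of post-order is the root; it splits in-order into left and right subtrees.
Root X: left subtree has 7 nodes {L, Q, W, N, Z, T, R}, right has 1 {M}.
  Root L: left subtree has 0 nodes { }, right has 6 {Q, W, N, Z, T, R}.
    Root T: left subtree has 4 nodes {Q, W, N, Z}, right has 1 {R}.
      Root N: left subtree has 2 nodes {Q, W}, right has 1 {Z}.
        Root Q: left subtree has 0 nodes { }, right has 1 {W}.

X, L, T, N, Q, W, Z, R, M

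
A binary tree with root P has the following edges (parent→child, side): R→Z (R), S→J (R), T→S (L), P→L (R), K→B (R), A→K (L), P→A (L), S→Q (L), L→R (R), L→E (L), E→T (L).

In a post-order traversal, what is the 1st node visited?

B

Post-order visits the left subtree, then the right subtree, then the node.
At P: go left to A.
  At A: go left to K.
    At K: no left child.
    At K: go right to B.
      B is a leaf — visit B.
    Visit K.
  At A: no right child.
  Visit A.
At P: go right to L.
  At L: go left to E.
    At E: go left to T.
      At T: go left to S.
        At S: go left to Q.
          Q is a leaf — visit Q.
        At S: go right to J.
          J is a leaf — visit J.
        Visit S.
      At T: no right child.
      Visit T.
    At E: no right child.
    Visit E.
  At L: go right to R.
    At R: no left child.
    At R: go right to Z.
      Z is a leaf — visit Z.
    Visit R.
  Visit L.
Visit P.
Full post-order sequence: B, K, A, Q, J, S, T, E, Z, R, L, P.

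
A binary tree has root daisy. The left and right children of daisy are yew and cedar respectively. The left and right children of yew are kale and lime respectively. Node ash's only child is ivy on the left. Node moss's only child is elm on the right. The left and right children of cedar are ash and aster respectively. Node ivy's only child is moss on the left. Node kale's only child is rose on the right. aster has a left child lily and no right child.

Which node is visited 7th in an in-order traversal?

In-order visits the left subtree, then the node, then the right subtree.
At daisy: go left to yew.
  At yew: go left to kale.
    At kale: no left child.
    Visit kale.
    At kale: go right to rose.
      rose is a leaf — visit rose.
  Visit yew.
  At yew: go right to lime.
    lime is a leaf — visit lime.
Visit daisy.
At daisy: go right to cedar.
  At cedar: go left to ash.
    At ash: go left to ivy.
      At ivy: go left to moss.
        At moss: no left child.
        Visit moss.
        At moss: go right to elm.
          elm is a leaf — visit elm.
      Visit ivy.
      At ivy: no right child.
    Visit ash.
    At ash: no right child.
  Visit cedar.
  At cedar: go right to aster.
    At aster: go left to lily.
      lily is a leaf — visit lily.
    Visit aster.
    At aster: no right child.
Full in-order sequence: kale, rose, yew, lime, daisy, moss, elm, ivy, ash, cedar, lily, aster.

elm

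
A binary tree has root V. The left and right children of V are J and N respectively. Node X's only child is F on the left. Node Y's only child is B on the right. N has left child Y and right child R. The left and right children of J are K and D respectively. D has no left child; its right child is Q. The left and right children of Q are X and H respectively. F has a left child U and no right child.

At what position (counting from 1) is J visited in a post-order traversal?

8

Post-order visits the left subtree, then the right subtree, then the node.
At V: go left to J.
  At J: go left to K.
    K is a leaf — visit K.
  At J: go right to D.
    At D: no left child.
    At D: go right to Q.
      At Q: go left to X.
        At X: go left to F.
          At F: go left to U.
            U is a leaf — visit U.
          At F: no right child.
          Visit F.
        At X: no right child.
        Visit X.
      At Q: go right to H.
        H is a leaf — visit H.
      Visit Q.
    Visit D.
  Visit J.
At V: go right to N.
  At N: go left to Y.
    At Y: no left child.
    At Y: go right to B.
      B is a leaf — visit B.
    Visit Y.
  At N: go right to R.
    R is a leaf — visit R.
  Visit N.
Visit V.
Full post-order sequence: K, U, F, X, H, Q, D, J, B, Y, R, N, V.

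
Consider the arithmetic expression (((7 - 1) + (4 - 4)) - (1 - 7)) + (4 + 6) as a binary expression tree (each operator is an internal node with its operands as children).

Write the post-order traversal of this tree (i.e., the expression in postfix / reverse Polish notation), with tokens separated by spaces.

Post-order on an expression tree gives postfix notation: for each operator, emit left operand, right operand, then the operator.

7 1 - 4 4 - + 1 7 - - 4 6 + +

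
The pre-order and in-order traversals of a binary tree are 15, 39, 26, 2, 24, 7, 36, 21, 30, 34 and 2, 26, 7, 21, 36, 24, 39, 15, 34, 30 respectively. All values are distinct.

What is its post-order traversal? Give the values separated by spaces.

The first element of pre-order is the root; it splits in-order into left and right subtrees.
Root 15: left subtree has 7 nodes {2, 26, 7, 21, 36, 24, 39}, right has 2 {34, 30}.
  Root 39: left subtree has 6 nodes {2, 26, 7, 21, 36, 24}, right has 0 { }.
    Root 26: left subtree has 1 node {2}, right has 4 {7, 21, 36, 24}.
      Root 24: left subtree has 3 nodes {7, 21, 36}, right has 0 { }.
        Root 7: left subtree has 0 nodes { }, right has 2 {21, 36}.
          Root 36: left subtree has 1 node {21}, right has 0 { }.
  Root 30: left subtree has 1 node {34}, right has 0 { }.

2 21 36 7 24 26 39 34 30 15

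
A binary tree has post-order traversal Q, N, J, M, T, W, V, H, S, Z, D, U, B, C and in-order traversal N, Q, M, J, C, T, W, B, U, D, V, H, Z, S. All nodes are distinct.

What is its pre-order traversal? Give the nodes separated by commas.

C, M, N, Q, J, B, W, T, U, D, Z, H, V, S

The last element of post-order is the root; it splits in-order into left and right subtrees.
Root C: left subtree has 4 nodes {N, Q, M, J}, right has 9 {T, W, B, U, D, V, H, Z, S}.
  Root M: left subtree has 2 nodes {N, Q}, right has 1 {J}.
    Root N: left subtree has 0 nodes { }, right has 1 {Q}.
  Root B: left subtree has 2 nodes {T, W}, right has 6 {U, D, V, H, Z, S}.
    Root W: left subtree has 1 node {T}, right has 0 { }.
    Root U: left subtree has 0 nodes { }, right has 5 {D, V, H, Z, S}.
      Root D: left subtree has 0 nodes { }, right has 4 {V, H, Z, S}.
        Root Z: left subtree has 2 nodes {V, H}, right has 1 {S}.
          Root H: left subtree has 1 node {V}, right has 0 { }.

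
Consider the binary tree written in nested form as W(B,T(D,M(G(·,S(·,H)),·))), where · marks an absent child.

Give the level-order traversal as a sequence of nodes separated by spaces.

W B T D M G S H

Level-order visits nodes level by level from the root, left to right within each level.
Level 0: W
Level 1: B, T
Level 2: D, M
Level 3: G
Level 4: S
Level 5: H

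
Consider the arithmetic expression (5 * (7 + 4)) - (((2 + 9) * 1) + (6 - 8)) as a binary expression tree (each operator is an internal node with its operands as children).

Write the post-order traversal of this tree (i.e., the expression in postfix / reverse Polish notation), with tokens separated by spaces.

Post-order on an expression tree gives postfix notation: for each operator, emit left operand, right operand, then the operator.

5 7 4 + * 2 9 + 1 * 6 8 - + -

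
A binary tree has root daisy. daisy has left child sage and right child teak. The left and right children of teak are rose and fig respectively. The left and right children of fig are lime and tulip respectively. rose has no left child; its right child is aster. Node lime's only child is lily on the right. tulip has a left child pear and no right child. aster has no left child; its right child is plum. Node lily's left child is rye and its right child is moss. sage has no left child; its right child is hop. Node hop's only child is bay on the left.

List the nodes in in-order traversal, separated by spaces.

sage bay hop daisy rose aster plum teak lime rye lily moss fig pear tulip

In-order visits the left subtree, then the node, then the right subtree.
At daisy: go left to sage.
  At sage: no left child.
  Visit sage.
  At sage: go right to hop.
    At hop: go left to bay.
      bay is a leaf — visit bay.
    Visit hop.
    At hop: no right child.
Visit daisy.
At daisy: go right to teak.
  At teak: go left to rose.
    At rose: no left child.
    Visit rose.
    At rose: go right to aster.
      At aster: no left child.
      Visit aster.
      At aster: go right to plum.
        plum is a leaf — visit plum.
  Visit teak.
  At teak: go right to fig.
    At fig: go left to lime.
      At lime: no left child.
      Visit lime.
      At lime: go right to lily.
        At lily: go left to rye.
          rye is a leaf — visit rye.
        Visit lily.
        At lily: go right to moss.
          moss is a leaf — visit moss.
    Visit fig.
    At fig: go right to tulip.
      At tulip: go left to pear.
        pear is a leaf — visit pear.
      Visit tulip.
      At tulip: no right child.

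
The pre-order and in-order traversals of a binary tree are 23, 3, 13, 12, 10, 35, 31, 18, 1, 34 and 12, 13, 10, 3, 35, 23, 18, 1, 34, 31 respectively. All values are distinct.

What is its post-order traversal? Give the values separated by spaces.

12 10 13 35 3 34 1 18 31 23

The first element of pre-order is the root; it splits in-order into left and right subtrees.
Root 23: left subtree has 5 nodes {12, 13, 10, 3, 35}, right has 4 {18, 1, 34, 31}.
  Root 3: left subtree has 3 nodes {12, 13, 10}, right has 1 {35}.
    Root 13: left subtree has 1 node {12}, right has 1 {10}.
  Root 31: left subtree has 3 nodes {18, 1, 34}, right has 0 { }.
    Root 18: left subtree has 0 nodes { }, right has 2 {1, 34}.
      Root 1: left subtree has 0 nodes { }, right has 1 {34}.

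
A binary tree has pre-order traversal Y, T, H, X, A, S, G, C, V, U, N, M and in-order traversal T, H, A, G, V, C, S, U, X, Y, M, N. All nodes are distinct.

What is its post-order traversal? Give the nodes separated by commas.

V, C, G, U, S, A, X, H, T, M, N, Y

The first element of pre-order is the root; it splits in-order into left and right subtrees.
Root Y: left subtree has 9 nodes {T, H, A, G, V, C, S, U, X}, right has 2 {M, N}.
  Root T: left subtree has 0 nodes { }, right has 8 {H, A, G, V, C, S, U, X}.
    Root H: left subtree has 0 nodes { }, right has 7 {A, G, V, C, S, U, X}.
      Root X: left subtree has 6 nodes {A, G, V, C, S, U}, right has 0 { }.
        Root A: left subtree has 0 nodes { }, right has 5 {G, V, C, S, U}.
          Root S: left subtree has 3 nodes {G, V, C}, right has 1 {U}.
            Root G: left subtree has 0 nodes { }, right has 2 {V, C}.
              Root C: left subtree has 1 node {V}, right has 0 { }.
  Root N: left subtree has 1 node {M}, right has 0 { }.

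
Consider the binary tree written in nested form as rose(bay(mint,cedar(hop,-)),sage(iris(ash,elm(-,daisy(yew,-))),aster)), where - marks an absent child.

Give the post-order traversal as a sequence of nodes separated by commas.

Post-order visits the left subtree, then the right subtree, then the node.
At rose: go left to bay.
  At bay: go left to mint.
    mint is a leaf — visit mint.
  At bay: go right to cedar.
    At cedar: go left to hop.
      hop is a leaf — visit hop.
    At cedar: no right child.
    Visit cedar.
  Visit bay.
At rose: go right to sage.
  At sage: go left to iris.
    At iris: go left to ash.
      ash is a leaf — visit ash.
    At iris: go right to elm.
      At elm: no left child.
      At elm: go right to daisy.
        At daisy: go left to yew.
          yew is a leaf — visit yew.
        At daisy: no right child.
        Visit daisy.
      Visit elm.
    Visit iris.
  At sage: go right to aster.
    aster is a leaf — visit aster.
  Visit sage.
Visit rose.

mint, hop, cedar, bay, ash, yew, daisy, elm, iris, aster, sage, rose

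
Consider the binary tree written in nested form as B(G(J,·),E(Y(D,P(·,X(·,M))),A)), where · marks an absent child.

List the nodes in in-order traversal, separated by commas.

J, G, B, D, Y, P, X, M, E, A

In-order visits the left subtree, then the node, then the right subtree.
At B: go left to G.
  At G: go left to J.
    J is a leaf — visit J.
  Visit G.
  At G: no right child.
Visit B.
At B: go right to E.
  At E: go left to Y.
    At Y: go left to D.
      D is a leaf — visit D.
    Visit Y.
    At Y: go right to P.
      At P: no left child.
      Visit P.
      At P: go right to X.
        At X: no left child.
        Visit X.
        At X: go right to M.
          M is a leaf — visit M.
  Visit E.
  At E: go right to A.
    A is a leaf — visit A.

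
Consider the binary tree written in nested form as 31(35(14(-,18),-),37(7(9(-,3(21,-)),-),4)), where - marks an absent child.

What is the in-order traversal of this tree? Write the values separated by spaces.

14 18 35 31 9 21 3 7 37 4

In-order visits the left subtree, then the node, then the right subtree.
At 31: go left to 35.
  At 35: go left to 14.
    At 14: no left child.
    Visit 14.
    At 14: go right to 18.
      18 is a leaf — visit 18.
  Visit 35.
  At 35: no right child.
Visit 31.
At 31: go right to 37.
  At 37: go left to 7.
    At 7: go left to 9.
      At 9: no left child.
      Visit 9.
      At 9: go right to 3.
        At 3: go left to 21.
          21 is a leaf — visit 21.
        Visit 3.
        At 3: no right child.
    Visit 7.
    At 7: no right child.
  Visit 37.
  At 37: go right to 4.
    4 is a leaf — visit 4.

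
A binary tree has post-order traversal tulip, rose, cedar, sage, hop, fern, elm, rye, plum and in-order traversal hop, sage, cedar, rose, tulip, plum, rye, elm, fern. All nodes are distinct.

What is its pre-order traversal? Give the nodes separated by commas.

The last element of post-order is the root; it splits in-order into left and right subtrees.
Root plum: left subtree has 5 nodes {hop, sage, cedar, rose, tulip}, right has 3 {rye, elm, fern}.
  Root hop: left subtree has 0 nodes { }, right has 4 {sage, cedar, rose, tulip}.
    Root sage: left subtree has 0 nodes { }, right has 3 {cedar, rose, tulip}.
      Root cedar: left subtree has 0 nodes { }, right has 2 {rose, tulip}.
        Root rose: left subtree has 0 nodes { }, right has 1 {tulip}.
  Root rye: left subtree has 0 nodes { }, right has 2 {elm, fern}.
    Root elm: left subtree has 0 nodes { }, right has 1 {fern}.

plum, hop, sage, cedar, rose, tulip, rye, elm, fern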